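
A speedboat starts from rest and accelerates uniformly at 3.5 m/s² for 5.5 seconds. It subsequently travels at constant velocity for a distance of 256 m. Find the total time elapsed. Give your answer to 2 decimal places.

18.80 s

Phase 1 (accelerating): v₀ = 0 m/s, a = 3.5 m/s².
v = v₀ + at = 0 + (3.5)(5.5) = 19.2 m/s
Δx = v₀t + ½at² = 0·5.5 + 0.5·3.5·5.5² = 52.9 m

Phase 2 (constant speed): v₀ = 19.2 m/s, a = 0 m/s².
Constant speed: t = d/v = 256/19.2 = 13.3 s
Total time = 5.50 + 13.3 = 18.8 s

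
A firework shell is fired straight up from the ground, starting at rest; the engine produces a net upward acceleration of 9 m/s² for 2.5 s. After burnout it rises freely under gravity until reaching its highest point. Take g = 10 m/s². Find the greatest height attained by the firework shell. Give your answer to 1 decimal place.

Phase 1 (powered ascent): v₀ = 0 m/s, a = 9 m/s².
v = v₀ + at = 0 + (9)(2.5) = 22.5 m/s
Δx = v₀t + ½at² = 0·2.5 + 0.5·9·2.5² = 28.1 m

Phase 2 (coasting upward): v₀ = 22.5 m/s, a = -10 m/s².
v = v₀ + at → t = (0 − 22.5) / -10 = 2.25 s
v² = v₀² + 2aΔx → Δx = (0² − 22.5²)/(2·-10) = 25.3 m
Maximum height = 28.1 + 25.3 = 53.4 m

53.4 m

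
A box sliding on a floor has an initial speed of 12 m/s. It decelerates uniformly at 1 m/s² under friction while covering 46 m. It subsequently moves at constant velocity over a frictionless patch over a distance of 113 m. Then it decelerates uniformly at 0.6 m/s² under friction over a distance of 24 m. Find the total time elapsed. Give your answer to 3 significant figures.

Phase 1 (decelerating): v₀ = 12.0 m/s, a = -1 m/s².
v² = v₀² + 2aΔx = 12.0² + 2·-1·46 = 52.0 → v = 7.21 m/s
t = (v − v₀)/a = (7.21 − 12.0)/-1 = 4.79 s

Phase 2 (constant speed): v₀ = 7.21 m/s, a = 0 m/s².
Constant speed: t = d/v = 113/7.21 = 15.7 s

Phase 3 (decelerating): v₀ = 7.21 m/s, a = -0.6 m/s².
v² = v₀² + 2aΔx = 7.21² + 2·-0.6·24 = 23.2 → v = 4.82 m/s
t = (v − v₀)/a = (4.82 − 7.21)/-0.6 = 3.99 s
Total time = 4.79 + 15.7 + 3.99 = 24.4 s

24.4 s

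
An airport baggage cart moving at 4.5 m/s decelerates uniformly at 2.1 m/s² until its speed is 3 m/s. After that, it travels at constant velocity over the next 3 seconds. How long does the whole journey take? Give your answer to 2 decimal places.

Phase 1 (decelerating): v₀ = 4.50 m/s, a = -2.1 m/s².
v = v₀ + at → t = (3 − 4.50) / -2.1 = 0.714 s
v² = v₀² + 2aΔx → Δx = (3² − 4.50²)/(2·-2.1) = 2.68 m

Phase 2 (constant speed): v₀ = 3.00 m/s, a = 0 m/s².
v = v₀ + at = 3.00 + (0)(3) = 3.00 m/s
Δx = v₀t + ½at² = 3.00·3 + 0.5·0·3² = 9.00 m
Total time = 0.714 + 3.00 = 3.71 s

3.71 s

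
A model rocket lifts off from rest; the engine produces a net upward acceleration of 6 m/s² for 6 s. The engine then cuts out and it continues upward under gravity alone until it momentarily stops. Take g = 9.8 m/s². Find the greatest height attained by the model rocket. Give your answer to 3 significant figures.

Phase 1 (powered ascent): v₀ = 0 m/s, a = 6 m/s².
v = v₀ + at = 0 + (6)(6) = 36.0 m/s
Δx = v₀t + ½at² = 0·6 + 0.5·6·6² = 108 m

Phase 2 (coasting upward): v₀ = 36.0 m/s, a = -9.8 m/s².
v = v₀ + at → t = (0 − 36.0) / -9.8 = 3.67 s
v² = v₀² + 2aΔx → Δx = (0² − 36.0²)/(2·-9.8) = 66.1 m
Maximum height = 108 + 66.1 = 174 m

174 m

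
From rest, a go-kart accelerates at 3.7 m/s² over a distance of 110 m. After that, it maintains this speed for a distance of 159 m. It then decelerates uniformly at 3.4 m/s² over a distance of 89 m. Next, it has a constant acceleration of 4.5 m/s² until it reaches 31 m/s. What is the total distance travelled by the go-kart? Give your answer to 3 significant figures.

442 m

Phase 1 (accelerating): v₀ = 0 m/s, a = 3.7 m/s².
v² = v₀² + 2aΔx = 0² + 2·3.7·110 = 814 → v = 28.5 m/s
t = (v − v₀)/a = (28.5 − 0)/3.7 = 7.71 s

Phase 2 (constant speed): v₀ = 28.5 m/s, a = 0 m/s².
Constant speed: t = d/v = 159/28.5 = 5.57 s

Phase 3 (decelerating): v₀ = 28.5 m/s, a = -3.4 m/s².
v² = v₀² + 2aΔx = 28.5² + 2·-3.4·89 = 209 → v = 14.4 m/s
t = (v − v₀)/a = (14.4 − 28.5)/-3.4 = 4.14 s

Phase 4 (accelerating): v₀ = 14.4 m/s, a = 4.5 m/s².
v = v₀ + at → t = (31 − 14.4) / 4.5 = 3.68 s
v² = v₀² + 2aΔx → Δx = (31² − 14.4²)/(2·4.5) = 83.6 m
Total distance = 110 + 159 + 89.0 + 83.6 = 442 m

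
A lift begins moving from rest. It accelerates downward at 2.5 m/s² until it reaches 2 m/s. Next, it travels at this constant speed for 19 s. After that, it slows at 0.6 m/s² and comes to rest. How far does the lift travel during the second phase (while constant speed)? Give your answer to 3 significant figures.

38.0 m

Phase 1 (accelerating): v₀ = 0 m/s, a = 2.5 m/s².
v = v₀ + at → t = (2 − 0) / 2.5 = 0.800 s
v² = v₀² + 2aΔx → Δx = (2² − 0²)/(2·2.5) = 0.800 m

Phase 2 (constant speed): v₀ = 2.00 m/s, a = 0 m/s².
v = v₀ + at = 2.00 + (0)(19) = 2.00 m/s
Δx = v₀t + ½at² = 2.00·19 + 0.5·0·19² = 38.0 m
Distance in phase 2 = 38.0 m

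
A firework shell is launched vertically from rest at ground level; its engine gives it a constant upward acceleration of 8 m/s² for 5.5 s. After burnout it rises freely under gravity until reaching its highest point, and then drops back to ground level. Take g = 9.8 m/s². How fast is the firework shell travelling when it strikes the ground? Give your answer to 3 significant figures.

65.6 m/s

Phase 1 (powered ascent): v₀ = 0 m/s, a = 8 m/s².
v = v₀ + at = 0 + (8)(5.5) = 44.0 m/s
Δx = v₀t + ½at² = 0·5.5 + 0.5·8·5.5² = 121 m

Phase 2 (coasting upward): v₀ = 44.0 m/s, a = -9.8 m/s².
v = v₀ + at → t = (0 − 44.0) / -9.8 = 4.49 s
v² = v₀² + 2aΔx → Δx = (0² − 44.0²)/(2·-9.8) = 98.8 m

Phase 3 (free fall): v₀ = 0 m/s, a = -9.8 m/s².
Falls 220 m from rest: t = √(2·220/9.8) = 6.70 s; v = g·t = 65.6 m/s.
Impact speed = 65.6 m/s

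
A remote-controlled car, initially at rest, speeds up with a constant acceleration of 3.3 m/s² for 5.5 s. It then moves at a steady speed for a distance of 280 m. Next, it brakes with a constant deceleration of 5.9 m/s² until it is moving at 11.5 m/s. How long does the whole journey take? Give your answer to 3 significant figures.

22.1 s

Phase 1 (accelerating): v₀ = 0 m/s, a = 3.3 m/s².
v = v₀ + at = 0 + (3.3)(5.5) = 18.1 m/s
Δx = v₀t + ½at² = 0·5.5 + 0.5·3.3·5.5² = 49.9 m

Phase 2 (constant speed): v₀ = 18.1 m/s, a = 0 m/s².
Constant speed: t = d/v = 280/18.1 = 15.4 s

Phase 3 (decelerating): v₀ = 18.1 m/s, a = -5.9 m/s².
v = v₀ + at → t = (11.5 − 18.1) / -5.9 = 1.13 s
v² = v₀² + 2aΔx → Δx = (11.5² − 18.1²)/(2·-5.9) = 16.7 m
Total time = 5.50 + 15.4 + 1.13 = 22.1 s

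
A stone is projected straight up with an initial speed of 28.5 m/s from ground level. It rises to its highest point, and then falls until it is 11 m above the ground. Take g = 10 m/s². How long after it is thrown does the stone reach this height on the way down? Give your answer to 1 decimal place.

5.3 s

Phase 1 (rising): v₀ = 28.5 m/s, a = -10 m/s².
v = v₀ + at → t = (0 − 28.5) / -10 = 2.85 s
v² = v₀² + 2aΔx → Δx = (0² − 28.5²)/(2·-10) = 40.6 m

Phase 2 (falling): v₀ = 0 m/s, a = -10 m/s².
Falls 29.6 m from rest: t = √(2·29.6/10) = 2.43 s; v = g·t = 24.3 m/s.
Total time = 2.85 + 2.43 = 5.28 s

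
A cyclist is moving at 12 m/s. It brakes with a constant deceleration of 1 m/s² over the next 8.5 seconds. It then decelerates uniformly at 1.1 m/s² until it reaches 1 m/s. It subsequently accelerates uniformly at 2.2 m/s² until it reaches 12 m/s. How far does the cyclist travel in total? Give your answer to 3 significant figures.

103 m

Phase 1 (decelerating): v₀ = 12.0 m/s, a = -1 m/s².
v = v₀ + at = 12.0 + (-1)(8.5) = 3.50 m/s
Δx = v₀t + ½at² = 12.0·8.5 + 0.5·-1·8.5² = 65.9 m

Phase 2 (decelerating): v₀ = 3.50 m/s, a = -1.1 m/s².
v = v₀ + at → t = (1 − 3.50) / -1.1 = 2.27 s
v² = v₀² + 2aΔx → Δx = (1² − 3.50²)/(2·-1.1) = 5.11 m

Phase 3 (accelerating): v₀ = 1.00 m/s, a = 2.2 m/s².
v = v₀ + at → t = (12 − 1.00) / 2.2 = 5.00 s
v² = v₀² + 2aΔx → Δx = (12² − 1.00²)/(2·2.2) = 32.5 m
Total distance = 65.9 + 5.11 + 32.5 = 103 m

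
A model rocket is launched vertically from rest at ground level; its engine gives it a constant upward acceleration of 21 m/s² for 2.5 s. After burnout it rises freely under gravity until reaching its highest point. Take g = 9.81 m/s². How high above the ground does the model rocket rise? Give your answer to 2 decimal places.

206.11 m

Phase 1 (powered ascent): v₀ = 0 m/s, a = 21 m/s².
v = v₀ + at = 0 + (21)(2.5) = 52.5 m/s
Δx = v₀t + ½at² = 0·2.5 + 0.5·21·2.5² = 65.6 m

Phase 2 (coasting upward): v₀ = 52.5 m/s, a = -9.81 m/s².
v = v₀ + at → t = (0 − 52.5) / -9.81 = 5.35 s
v² = v₀² + 2aΔx → Δx = (0² − 52.5²)/(2·-9.81) = 140 m
Maximum height = 65.6 + 140 = 206 m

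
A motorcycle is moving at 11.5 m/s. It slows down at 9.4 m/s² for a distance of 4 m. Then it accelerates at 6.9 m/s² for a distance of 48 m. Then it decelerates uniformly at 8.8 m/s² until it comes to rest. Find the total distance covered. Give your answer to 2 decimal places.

Phase 1 (decelerating): v₀ = 11.5 m/s, a = -9.4 m/s².
v² = v₀² + 2aΔx = 11.5² + 2·-9.4·4 = 57.0 → v = 7.55 m/s
t = (v − v₀)/a = (7.55 − 11.5)/-9.4 = 0.420 s

Phase 2 (accelerating): v₀ = 7.55 m/s, a = 6.9 m/s².
v² = v₀² + 2aΔx = 7.55² + 2·6.9·48 = 719 → v = 26.8 m/s
t = (v − v₀)/a = (26.8 − 7.55)/6.9 = 2.79 s

Phase 3 (decelerating): v₀ = 26.8 m/s, a = -8.8 m/s².
v = v₀ + at → t = (0 − 26.8) / -8.8 = 3.05 s
v² = v₀² + 2aΔx → Δx = (0² − 26.8²)/(2·-8.8) = 40.9 m
Total distance = 4.00 + 48.0 + 40.9 = 92.9 m

92.88 m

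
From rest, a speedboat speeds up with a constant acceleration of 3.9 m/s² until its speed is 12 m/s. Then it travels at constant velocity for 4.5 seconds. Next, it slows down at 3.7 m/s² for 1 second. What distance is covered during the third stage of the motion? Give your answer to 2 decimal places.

Phase 1 (accelerating): v₀ = 0 m/s, a = 3.9 m/s².
v = v₀ + at → t = (12 − 0) / 3.9 = 3.08 s
v² = v₀² + 2aΔx → Δx = (12² − 0²)/(2·3.9) = 18.5 m

Phase 2 (constant speed): v₀ = 12.0 m/s, a = 0 m/s².
v = v₀ + at = 12.0 + (0)(4.5) = 12.0 m/s
Δx = v₀t + ½at² = 12.0·4.5 + 0.5·0·4.5² = 54.0 m

Phase 3 (decelerating): v₀ = 12.0 m/s, a = -3.7 m/s².
v = v₀ + at = 12.0 + (-3.7)(1) = 8.30 m/s
Δx = v₀t + ½at² = 12.0·1 + 0.5·-3.7·1² = 10.2 m
Distance in phase 3 = 10.2 m

10.15 m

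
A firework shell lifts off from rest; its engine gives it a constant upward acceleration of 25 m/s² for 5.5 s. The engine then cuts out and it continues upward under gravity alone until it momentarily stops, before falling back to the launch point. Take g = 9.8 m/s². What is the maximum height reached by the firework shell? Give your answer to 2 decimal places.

Phase 1 (powered ascent): v₀ = 0 m/s, a = 25 m/s².
v = v₀ + at = 0 + (25)(5.5) = 138 m/s
Δx = v₀t + ½at² = 0·5.5 + 0.5·25·5.5² = 378 m

Phase 2 (coasting upward): v₀ = 138 m/s, a = -9.8 m/s².
v = v₀ + at → t = (0 − 138) / -9.8 = 14.0 s
v² = v₀² + 2aΔx → Δx = (0² − 138²)/(2·-9.8) = 965 m
Maximum height = 378 + 965 = 1340 m

1342.73 m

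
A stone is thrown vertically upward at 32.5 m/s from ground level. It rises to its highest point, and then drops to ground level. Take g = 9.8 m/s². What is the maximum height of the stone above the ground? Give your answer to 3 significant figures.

Phase 1 (rising): v₀ = 32.5 m/s, a = -9.8 m/s².
v = v₀ + at → t = (0 − 32.5) / -9.8 = 3.32 s
v² = v₀² + 2aΔx → Δx = (0² − 32.5²)/(2·-9.8) = 53.9 m
Maximum height = 53.9 m

53.9 m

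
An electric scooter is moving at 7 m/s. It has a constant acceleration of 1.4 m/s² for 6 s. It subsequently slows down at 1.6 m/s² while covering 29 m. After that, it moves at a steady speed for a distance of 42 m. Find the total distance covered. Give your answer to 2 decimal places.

Phase 1 (accelerating): v₀ = 7.00 m/s, a = 1.4 m/s².
v = v₀ + at = 7.00 + (1.4)(6) = 15.4 m/s
Δx = v₀t + ½at² = 7.00·6 + 0.5·1.4·6² = 67.2 m

Phase 2 (decelerating): v₀ = 15.4 m/s, a = -1.6 m/s².
v² = v₀² + 2aΔx = 15.4² + 2·-1.6·29 = 144 → v = 12.0 m/s
t = (v − v₀)/a = (12.0 − 15.4)/-1.6 = 2.12 s

Phase 3 (constant speed): v₀ = 12.0 m/s, a = 0 m/s².
Constant speed: t = d/v = 42/12.0 = 3.50 s
Total distance = 67.2 + 29.0 + 42.0 = 138 m

138.20 m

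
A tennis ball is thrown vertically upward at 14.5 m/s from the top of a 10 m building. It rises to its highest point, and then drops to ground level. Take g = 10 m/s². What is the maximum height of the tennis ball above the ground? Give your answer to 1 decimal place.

Phase 1 (rising): v₀ = 14.5 m/s, a = -10 m/s².
v = v₀ + at → t = (0 − 14.5) / -10 = 1.45 s
v² = v₀² + 2aΔx → Δx = (0² − 14.5²)/(2·-10) = 10.5 m
Maximum height = 10 + 10.5 = 20.5 m

20.5 m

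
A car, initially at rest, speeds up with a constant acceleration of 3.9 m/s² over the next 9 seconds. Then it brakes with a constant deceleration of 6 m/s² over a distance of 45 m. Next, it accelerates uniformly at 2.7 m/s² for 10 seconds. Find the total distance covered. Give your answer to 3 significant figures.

601 m

Phase 1 (accelerating): v₀ = 0 m/s, a = 3.9 m/s².
v = v₀ + at = 0 + (3.9)(9) = 35.1 m/s
Δx = v₀t + ½at² = 0·9 + 0.5·3.9·9² = 158 m

Phase 2 (decelerating): v₀ = 35.1 m/s, a = -6 m/s².
v² = v₀² + 2aΔx = 35.1² + 2·-6·45 = 692 → v = 26.3 m/s
t = (v − v₀)/a = (26.3 − 35.1)/-6 = 1.47 s

Phase 3 (accelerating): v₀ = 26.3 m/s, a = 2.7 m/s².
v = v₀ + at = 26.3 + (2.7)(10) = 53.3 m/s
Δx = v₀t + ½at² = 26.3·10 + 0.5·2.7·10² = 398 m
Total distance = 158 + 45.0 + 398 = 601 m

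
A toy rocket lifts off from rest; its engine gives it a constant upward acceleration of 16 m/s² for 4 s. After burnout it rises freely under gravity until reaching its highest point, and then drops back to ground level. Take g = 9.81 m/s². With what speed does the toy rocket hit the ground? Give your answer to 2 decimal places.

Phase 1 (powered ascent): v₀ = 0 m/s, a = 16 m/s².
v = v₀ + at = 0 + (16)(4) = 64.0 m/s
Δx = v₀t + ½at² = 0·4 + 0.5·16·4² = 128 m

Phase 2 (coasting upward): v₀ = 64.0 m/s, a = -9.81 m/s².
v = v₀ + at → t = (0 − 64.0) / -9.81 = 6.52 s
v² = v₀² + 2aΔx → Δx = (0² − 64.0²)/(2·-9.81) = 209 m

Phase 3 (free fall): v₀ = 0 m/s, a = -9.81 m/s².
Falls 337 m from rest: t = √(2·337/9.81) = 8.29 s; v = g·t = 81.3 m/s.
Impact speed = 81.3 m/s

81.29 m/s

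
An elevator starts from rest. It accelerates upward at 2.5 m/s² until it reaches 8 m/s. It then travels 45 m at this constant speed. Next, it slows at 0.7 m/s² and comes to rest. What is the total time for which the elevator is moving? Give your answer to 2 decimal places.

20.25 s

Phase 1 (accelerating): v₀ = 0 m/s, a = 2.5 m/s².
v = v₀ + at → t = (8 − 0) / 2.5 = 3.20 s
v² = v₀² + 2aΔx → Δx = (8² − 0²)/(2·2.5) = 12.8 m

Phase 2 (constant speed): v₀ = 8.00 m/s, a = 0 m/s².
Constant speed: t = d/v = 45/8.00 = 5.62 s

Phase 3 (decelerating): v₀ = 8.00 m/s, a = -0.7 m/s².
v = v₀ + at → t = (0 − 8.00) / -0.7 = 11.4 s
v² = v₀² + 2aΔx → Δx = (0² − 8.00²)/(2·-0.7) = 45.7 m
Total time = 3.20 + 5.62 + 11.4 = 20.3 s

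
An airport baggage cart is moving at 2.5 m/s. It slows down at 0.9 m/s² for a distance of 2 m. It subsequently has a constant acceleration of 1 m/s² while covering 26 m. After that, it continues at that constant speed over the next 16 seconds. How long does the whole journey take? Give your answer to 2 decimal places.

Phase 1 (decelerating): v₀ = 2.50 m/s, a = -0.9 m/s².
v² = v₀² + 2aΔx = 2.50² + 2·-0.9·2 = 2.65 → v = 1.63 m/s
t = (v − v₀)/a = (1.63 − 2.50)/-0.9 = 0.969 s

Phase 2 (accelerating): v₀ = 1.63 m/s, a = 1 m/s².
v² = v₀² + 2aΔx = 1.63² + 2·1·26 = 54.6 → v = 7.39 m/s
t = (v − v₀)/a = (7.39 − 1.63)/1 = 5.76 s

Phase 3 (constant speed): v₀ = 7.39 m/s, a = 0 m/s².
v = v₀ + at = 7.39 + (0)(16) = 7.39 m/s
Δx = v₀t + ½at² = 7.39·16 + 0.5·0·16² = 118 m
Total time = 0.969 + 5.76 + 16.0 = 22.7 s

22.73 s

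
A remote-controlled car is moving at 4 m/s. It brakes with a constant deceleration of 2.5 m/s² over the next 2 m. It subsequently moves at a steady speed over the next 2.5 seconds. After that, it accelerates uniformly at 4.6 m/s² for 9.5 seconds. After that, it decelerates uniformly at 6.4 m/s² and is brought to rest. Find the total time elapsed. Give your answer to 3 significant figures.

19.8 s

Phase 1 (decelerating): v₀ = 4.00 m/s, a = -2.5 m/s².
v² = v₀² + 2aΔx = 4.00² + 2·-2.5·2 = 6.00 → v = 2.45 m/s
t = (v − v₀)/a = (2.45 − 4.00)/-2.5 = 0.620 s

Phase 2 (constant speed): v₀ = 2.45 m/s, a = 0 m/s².
v = v₀ + at = 2.45 + (0)(2.5) = 2.45 m/s
Δx = v₀t + ½at² = 2.45·2.5 + 0.5·0·2.5² = 6.12 m

Phase 3 (accelerating): v₀ = 2.45 m/s, a = 4.6 m/s².
v = v₀ + at = 2.45 + (4.6)(9.5) = 46.1 m/s
Δx = v₀t + ½at² = 2.45·9.5 + 0.5·4.6·9.5² = 231 m

Phase 4 (decelerating): v₀ = 46.1 m/s, a = -6.4 m/s².
v = v₀ + at → t = (0 − 46.1) / -6.4 = 7.21 s
v² = v₀² + 2aΔx → Δx = (0² − 46.1²)/(2·-6.4) = 166 m
Total time = 0.620 + 2.50 + 9.50 + 7.21 = 19.8 s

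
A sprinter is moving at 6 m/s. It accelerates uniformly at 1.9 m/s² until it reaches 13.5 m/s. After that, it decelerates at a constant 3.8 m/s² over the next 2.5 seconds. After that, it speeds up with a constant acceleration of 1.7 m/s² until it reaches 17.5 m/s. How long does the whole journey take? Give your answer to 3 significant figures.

14.4 s

Phase 1 (accelerating): v₀ = 6.00 m/s, a = 1.9 m/s².
v = v₀ + at → t = (13.5 − 6.00) / 1.9 = 3.95 s
v² = v₀² + 2aΔx → Δx = (13.5² − 6.00²)/(2·1.9) = 38.5 m

Phase 2 (decelerating): v₀ = 13.5 m/s, a = -3.8 m/s².
v = v₀ + at = 13.5 + (-3.8)(2.5) = 4.00 m/s
Δx = v₀t + ½at² = 13.5·2.5 + 0.5·-3.8·2.5² = 21.9 m

Phase 3 (accelerating): v₀ = 4.00 m/s, a = 1.7 m/s².
v = v₀ + at → t = (17.5 − 4.00) / 1.7 = 7.94 s
v² = v₀² + 2aΔx → Δx = (17.5² − 4.00²)/(2·1.7) = 85.4 m
Total time = 3.95 + 2.50 + 7.94 = 14.4 s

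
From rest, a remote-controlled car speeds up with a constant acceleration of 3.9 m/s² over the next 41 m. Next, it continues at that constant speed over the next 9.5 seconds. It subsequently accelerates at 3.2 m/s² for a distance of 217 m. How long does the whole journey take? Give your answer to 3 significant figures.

21.4 s

Phase 1 (accelerating): v₀ = 0 m/s, a = 3.9 m/s².
v² = v₀² + 2aΔx = 0² + 2·3.9·41 = 320 → v = 17.9 m/s
t = (v − v₀)/a = (17.9 − 0)/3.9 = 4.59 s

Phase 2 (constant speed): v₀ = 17.9 m/s, a = 0 m/s².
v = v₀ + at = 17.9 + (0)(9.5) = 17.9 m/s
Δx = v₀t + ½at² = 17.9·9.5 + 0.5·0·9.5² = 170 m

Phase 3 (accelerating): v₀ = 17.9 m/s, a = 3.2 m/s².
v² = v₀² + 2aΔx = 17.9² + 2·3.2·217 = 1710 → v = 41.3 m/s
t = (v − v₀)/a = (41.3 − 17.9)/3.2 = 7.33 s
Total time = 4.59 + 9.50 + 7.33 = 21.4 s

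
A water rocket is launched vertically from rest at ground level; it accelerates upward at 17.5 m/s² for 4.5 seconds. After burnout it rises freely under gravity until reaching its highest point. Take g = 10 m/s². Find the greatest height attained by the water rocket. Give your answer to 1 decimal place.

487.3 m

Phase 1 (powered ascent): v₀ = 0 m/s, a = 17.5 m/s².
v = v₀ + at = 0 + (17.5)(4.5) = 78.8 m/s
Δx = v₀t + ½at² = 0·4.5 + 0.5·17.5·4.5² = 177 m

Phase 2 (coasting upward): v₀ = 78.8 m/s, a = -10 m/s².
v = v₀ + at → t = (0 − 78.8) / -10 = 7.88 s
v² = v₀² + 2aΔx → Δx = (0² − 78.8²)/(2·-10) = 310 m
Maximum height = 177 + 310 = 487 m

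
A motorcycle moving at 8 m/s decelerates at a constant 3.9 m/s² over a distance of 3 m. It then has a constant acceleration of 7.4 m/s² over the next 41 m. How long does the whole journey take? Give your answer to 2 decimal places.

Phase 1 (decelerating): v₀ = 8.00 m/s, a = -3.9 m/s².
v² = v₀² + 2aΔx = 8.00² + 2·-3.9·3 = 40.6 → v = 6.37 m/s
t = (v − v₀)/a = (6.37 − 8.00)/-3.9 = 0.417 s

Phase 2 (accelerating): v₀ = 6.37 m/s, a = 7.4 m/s².
v² = v₀² + 2aΔx = 6.37² + 2·7.4·41 = 647 → v = 25.4 m/s
t = (v − v₀)/a = (25.4 − 6.37)/7.4 = 2.58 s
Total time = 0.417 + 2.58 = 2.99 s

2.99 s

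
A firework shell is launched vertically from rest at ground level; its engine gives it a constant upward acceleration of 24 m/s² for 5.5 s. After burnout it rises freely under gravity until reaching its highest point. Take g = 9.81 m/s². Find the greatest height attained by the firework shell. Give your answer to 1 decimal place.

1251.1 m

Phase 1 (powered ascent): v₀ = 0 m/s, a = 24 m/s².
v = v₀ + at = 0 + (24)(5.5) = 132 m/s
Δx = v₀t + ½at² = 0·5.5 + 0.5·24·5.5² = 363 m

Phase 2 (coasting upward): v₀ = 132 m/s, a = -9.81 m/s².
v = v₀ + at → t = (0 − 132) / -9.81 = 13.5 s
v² = v₀² + 2aΔx → Δx = (0² − 132²)/(2·-9.81) = 888 m
Maximum height = 363 + 888 = 1250 m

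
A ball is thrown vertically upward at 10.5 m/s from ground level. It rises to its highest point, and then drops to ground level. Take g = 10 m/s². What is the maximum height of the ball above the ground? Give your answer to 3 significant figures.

Phase 1 (rising): v₀ = 10.5 m/s, a = -10 m/s².
v = v₀ + at → t = (0 − 10.5) / -10 = 1.05 s
v² = v₀² + 2aΔx → Δx = (0² − 10.5²)/(2·-10) = 5.51 m
Maximum height = 5.51 m

5.51 m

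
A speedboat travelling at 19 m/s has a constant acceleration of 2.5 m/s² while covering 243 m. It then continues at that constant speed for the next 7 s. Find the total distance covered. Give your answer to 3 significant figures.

Phase 1 (accelerating): v₀ = 19.0 m/s, a = 2.5 m/s².
v² = v₀² + 2aΔx = 19.0² + 2·2.5·243 = 1580 → v = 39.7 m/s
t = (v − v₀)/a = (39.7 − 19.0)/2.5 = 8.28 s

Phase 2 (constant speed): v₀ = 39.7 m/s, a = 0 m/s².
v = v₀ + at = 39.7 + (0)(7) = 39.7 m/s
Δx = v₀t + ½at² = 39.7·7 + 0.5·0·7² = 278 m
Total distance = 243 + 278 = 521 m

521 m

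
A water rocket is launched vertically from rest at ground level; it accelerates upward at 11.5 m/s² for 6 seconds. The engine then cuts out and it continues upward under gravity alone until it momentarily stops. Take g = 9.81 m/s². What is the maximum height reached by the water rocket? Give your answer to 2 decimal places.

Phase 1 (powered ascent): v₀ = 0 m/s, a = 11.5 m/s².
v = v₀ + at = 0 + (11.5)(6) = 69.0 m/s
Δx = v₀t + ½at² = 0·6 + 0.5·11.5·6² = 207 m

Phase 2 (coasting upward): v₀ = 69.0 m/s, a = -9.81 m/s².
v = v₀ + at → t = (0 − 69.0) / -9.81 = 7.03 s
v² = v₀² + 2aΔx → Δx = (0² − 69.0²)/(2·-9.81) = 243 m
Maximum height = 207 + 243 = 450 m

449.66 m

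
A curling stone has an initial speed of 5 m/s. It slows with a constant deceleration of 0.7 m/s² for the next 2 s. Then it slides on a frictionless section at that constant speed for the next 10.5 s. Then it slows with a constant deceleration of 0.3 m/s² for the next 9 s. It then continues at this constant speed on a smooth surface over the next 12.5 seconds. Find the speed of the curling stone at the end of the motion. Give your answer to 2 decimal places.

Phase 1 (decelerating): v₀ = 5.00 m/s, a = -0.7 m/s².
v = v₀ + at = 5.00 + (-0.7)(2) = 3.60 m/s
Δx = v₀t + ½at² = 5.00·2 + 0.5·-0.7·2² = 8.60 m

Phase 2 (constant speed): v₀ = 3.60 m/s, a = 0 m/s².
v = v₀ + at = 3.60 + (0)(10.5) = 3.60 m/s
Δx = v₀t + ½at² = 3.60·10.5 + 0.5·0·10.5² = 37.8 m

Phase 3 (decelerating): v₀ = 3.60 m/s, a = -0.3 m/s².
v = v₀ + at = 3.60 + (-0.3)(9) = 0.900 m/s
Δx = v₀t + ½at² = 3.60·9 + 0.5·-0.3·9² = 20.2 m

Phase 4 (constant speed): v₀ = 0.900 m/s, a = 0 m/s².
v = v₀ + at = 0.900 + (0)(12.5) = 0.900 m/s
Δx = v₀t + ½at² = 0.900·12.5 + 0.5·0·12.5² = 11.3 m
Final speed = 0.900 m/s

0.90 m/s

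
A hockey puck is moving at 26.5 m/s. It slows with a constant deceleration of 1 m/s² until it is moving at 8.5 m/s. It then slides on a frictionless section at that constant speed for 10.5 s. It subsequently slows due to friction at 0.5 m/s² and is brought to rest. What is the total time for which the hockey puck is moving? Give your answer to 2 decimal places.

Phase 1 (decelerating): v₀ = 26.5 m/s, a = -1 m/s².
v = v₀ + at → t = (8.5 − 26.5) / -1 = 18.0 s
v² = v₀² + 2aΔx → Δx = (8.5² − 26.5²)/(2·-1) = 315 m

Phase 2 (constant speed): v₀ = 8.50 m/s, a = 0 m/s².
v = v₀ + at = 8.50 + (0)(10.5) = 8.50 m/s
Δx = v₀t + ½at² = 8.50·10.5 + 0.5·0·10.5² = 89.2 m

Phase 3 (decelerating): v₀ = 8.50 m/s, a = -0.5 m/s².
v = v₀ + at → t = (0 − 8.50) / -0.5 = 17.0 s
v² = v₀² + 2aΔx → Δx = (0² − 8.50²)/(2·-0.5) = 72.2 m
Total time = 18.0 + 10.5 + 17.0 = 45.5 s

45.50 s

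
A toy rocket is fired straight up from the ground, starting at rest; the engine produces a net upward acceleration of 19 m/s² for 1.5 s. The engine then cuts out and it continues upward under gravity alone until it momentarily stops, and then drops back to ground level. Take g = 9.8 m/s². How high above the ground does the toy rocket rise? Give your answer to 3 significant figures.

Phase 1 (powered ascent): v₀ = 0 m/s, a = 19 m/s².
v = v₀ + at = 0 + (19)(1.5) = 28.5 m/s
Δx = v₀t + ½at² = 0·1.5 + 0.5·19·1.5² = 21.4 m

Phase 2 (coasting upward): v₀ = 28.5 m/s, a = -9.8 m/s².
v = v₀ + at → t = (0 − 28.5) / -9.8 = 2.91 s
v² = v₀² + 2aΔx → Δx = (0² − 28.5²)/(2·-9.8) = 41.4 m
Maximum height = 21.4 + 41.4 = 62.8 m

62.8 m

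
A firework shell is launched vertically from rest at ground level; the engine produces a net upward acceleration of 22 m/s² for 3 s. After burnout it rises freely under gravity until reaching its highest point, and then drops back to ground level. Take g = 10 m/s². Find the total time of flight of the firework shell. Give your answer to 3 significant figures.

17.6 s

Phase 1 (powered ascent): v₀ = 0 m/s, a = 22 m/s².
v = v₀ + at = 0 + (22)(3) = 66.0 m/s
Δx = v₀t + ½at² = 0·3 + 0.5·22·3² = 99.0 m

Phase 2 (coasting upward): v₀ = 66.0 m/s, a = -10 m/s².
v = v₀ + at → t = (0 − 66.0) / -10 = 6.60 s
v² = v₀² + 2aΔx → Δx = (0² − 66.0²)/(2·-10) = 218 m

Phase 3 (free fall): v₀ = 0 m/s, a = -10 m/s².
Falls 317 m from rest: t = √(2·317/10) = 7.96 s; v = g·t = 79.6 m/s.
Total time = 3.00 + 6.60 + 7.96 = 17.6 s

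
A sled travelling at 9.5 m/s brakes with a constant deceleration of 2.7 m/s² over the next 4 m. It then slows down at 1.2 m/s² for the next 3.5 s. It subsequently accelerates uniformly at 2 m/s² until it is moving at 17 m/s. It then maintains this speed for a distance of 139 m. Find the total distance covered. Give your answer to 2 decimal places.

Phase 1 (decelerating): v₀ = 9.50 m/s, a = -2.7 m/s².
v² = v₀² + 2aΔx = 9.50² + 2·-2.7·4 = 68.7 → v = 8.29 m/s
t = (v − v₀)/a = (8.29 − 9.50)/-2.7 = 0.450 s

Phase 2 (decelerating): v₀ = 8.29 m/s, a = -1.2 m/s².
v = v₀ + at = 8.29 + (-1.2)(3.5) = 4.09 m/s
Δx = v₀t + ½at² = 8.29·3.5 + 0.5·-1.2·3.5² = 21.6 m

Phase 3 (accelerating): v₀ = 4.09 m/s, a = 2 m/s².
v = v₀ + at → t = (17 − 4.09) / 2 = 6.46 s
v² = v₀² + 2aΔx → Δx = (17² − 4.09²)/(2·2) = 68.1 m

Phase 4 (constant speed): v₀ = 17.0 m/s, a = 0 m/s².
Constant speed: t = d/v = 139/17.0 = 8.18 s
Total distance = 4.00 + 21.6 + 68.1 + 139 = 233 m

232.73 m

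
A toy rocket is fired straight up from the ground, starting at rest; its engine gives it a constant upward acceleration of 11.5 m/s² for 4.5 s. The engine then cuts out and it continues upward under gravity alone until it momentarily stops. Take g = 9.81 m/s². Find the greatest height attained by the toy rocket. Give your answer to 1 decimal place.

Phase 1 (powered ascent): v₀ = 0 m/s, a = 11.5 m/s².
v = v₀ + at = 0 + (11.5)(4.5) = 51.8 m/s
Δx = v₀t + ½at² = 0·4.5 + 0.5·11.5·4.5² = 116 m

Phase 2 (coasting upward): v₀ = 51.8 m/s, a = -9.81 m/s².
v = v₀ + at → t = (0 − 51.8) / -9.81 = 5.28 s
v² = v₀² + 2aΔx → Δx = (0² − 51.8²)/(2·-9.81) = 136 m
Maximum height = 116 + 136 = 253 m

252.9 m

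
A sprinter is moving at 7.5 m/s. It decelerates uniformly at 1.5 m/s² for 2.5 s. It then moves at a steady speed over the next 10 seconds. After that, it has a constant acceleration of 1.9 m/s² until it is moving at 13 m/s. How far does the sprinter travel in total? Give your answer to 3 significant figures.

Phase 1 (decelerating): v₀ = 7.50 m/s, a = -1.5 m/s².
v = v₀ + at = 7.50 + (-1.5)(2.5) = 3.75 m/s
Δx = v₀t + ½at² = 7.50·2.5 + 0.5·-1.5·2.5² = 14.1 m

Phase 2 (constant speed): v₀ = 3.75 m/s, a = 0 m/s².
v = v₀ + at = 3.75 + (0)(10) = 3.75 m/s
Δx = v₀t + ½at² = 3.75·10 + 0.5·0·10² = 37.5 m

Phase 3 (accelerating): v₀ = 3.75 m/s, a = 1.9 m/s².
v = v₀ + at → t = (13 − 3.75) / 1.9 = 4.87 s
v² = v₀² + 2aΔx → Δx = (13² − 3.75²)/(2·1.9) = 40.8 m
Total distance = 14.1 + 37.5 + 40.8 = 92.3 m

92.3 m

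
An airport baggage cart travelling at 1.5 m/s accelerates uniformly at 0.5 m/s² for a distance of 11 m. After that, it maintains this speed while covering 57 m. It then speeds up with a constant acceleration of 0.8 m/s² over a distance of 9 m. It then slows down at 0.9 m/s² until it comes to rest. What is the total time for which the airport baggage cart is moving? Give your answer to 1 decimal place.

27.8 s

Phase 1 (accelerating): v₀ = 1.50 m/s, a = 0.5 m/s².
v² = v₀² + 2aΔx = 1.50² + 2·0.5·11 = 13.2 → v = 3.64 m/s
t = (v − v₀)/a = (3.64 − 1.50)/0.5 = 4.28 s

Phase 2 (constant speed): v₀ = 3.64 m/s, a = 0 m/s².
Constant speed: t = d/v = 57/3.64 = 15.7 s

Phase 3 (accelerating): v₀ = 3.64 m/s, a = 0.8 m/s².
v² = v₀² + 2aΔx = 3.64² + 2·0.8·9 = 27.6 → v = 5.26 m/s
t = (v − v₀)/a = (5.26 − 3.64)/0.8 = 2.02 s

Phase 4 (decelerating): v₀ = 5.26 m/s, a = -0.9 m/s².
v = v₀ + at → t = (0 − 5.26) / -0.9 = 5.84 s
v² = v₀² + 2aΔx → Δx = (0² − 5.26²)/(2·-0.9) = 15.4 m
Total time = 4.28 + 15.7 + 2.02 + 5.84 = 27.8 s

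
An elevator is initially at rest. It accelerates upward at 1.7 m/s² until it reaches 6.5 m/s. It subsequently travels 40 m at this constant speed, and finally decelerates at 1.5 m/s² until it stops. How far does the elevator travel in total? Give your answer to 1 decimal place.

Phase 1 (accelerating): v₀ = 0 m/s, a = 1.7 m/s².
v = v₀ + at → t = (6.5 − 0) / 1.7 = 3.82 s
v² = v₀² + 2aΔx → Δx = (6.5² − 0²)/(2·1.7) = 12.4 m

Phase 2 (constant speed): v₀ = 6.50 m/s, a = 0 m/s².
Constant speed: t = d/v = 40/6.50 = 6.15 s

Phase 3 (decelerating): v₀ = 6.50 m/s, a = -1.5 m/s².
v = v₀ + at → t = (0 − 6.50) / -1.5 = 4.33 s
v² = v₀² + 2aΔx → Δx = (0² − 6.50²)/(2·-1.5) = 14.1 m
Total distance = 12.4 + 40.0 + 14.1 = 66.5 m

66.5 m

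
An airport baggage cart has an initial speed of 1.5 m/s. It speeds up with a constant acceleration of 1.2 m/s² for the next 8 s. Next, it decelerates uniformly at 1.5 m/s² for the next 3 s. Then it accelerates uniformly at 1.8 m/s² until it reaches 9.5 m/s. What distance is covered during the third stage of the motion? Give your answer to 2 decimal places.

12.97 m

Phase 1 (accelerating): v₀ = 1.50 m/s, a = 1.2 m/s².
v = v₀ + at = 1.50 + (1.2)(8) = 11.1 m/s
Δx = v₀t + ½at² = 1.50·8 + 0.5·1.2·8² = 50.4 m

Phase 2 (decelerating): v₀ = 11.1 m/s, a = -1.5 m/s².
v = v₀ + at = 11.1 + (-1.5)(3) = 6.60 m/s
Δx = v₀t + ½at² = 11.1·3 + 0.5·-1.5·3² = 26.5 m

Phase 3 (accelerating): v₀ = 6.60 m/s, a = 1.8 m/s².
v = v₀ + at → t = (9.5 − 6.60) / 1.8 = 1.61 s
v² = v₀² + 2aΔx → Δx = (9.5² − 6.60²)/(2·1.8) = 13.0 m
Distance in phase 3 = 13.0 m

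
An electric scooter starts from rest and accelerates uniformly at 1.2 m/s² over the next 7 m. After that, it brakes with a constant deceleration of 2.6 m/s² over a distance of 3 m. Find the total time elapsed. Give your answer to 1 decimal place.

Phase 1 (accelerating): v₀ = 0 m/s, a = 1.2 m/s².
v² = v₀² + 2aΔx = 0² + 2·1.2·7 = 16.8 → v = 4.10 m/s
t = (v − v₀)/a = (4.10 − 0)/1.2 = 3.42 s

Phase 2 (decelerating): v₀ = 4.10 m/s, a = -2.6 m/s².
v² = v₀² + 2aΔx = 4.10² + 2·-2.6·3 = 1.20 → v = 1.10 m/s
t = (v − v₀)/a = (1.10 − 4.10)/-2.6 = 1.16 s
Total time = 3.42 + 1.16 = 4.57 s

4.6 s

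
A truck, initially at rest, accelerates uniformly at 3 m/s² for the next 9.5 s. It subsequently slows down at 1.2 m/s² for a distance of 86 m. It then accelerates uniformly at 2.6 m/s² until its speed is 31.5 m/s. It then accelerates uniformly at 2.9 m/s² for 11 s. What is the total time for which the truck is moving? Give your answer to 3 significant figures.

Phase 1 (accelerating): v₀ = 0 m/s, a = 3 m/s².
v = v₀ + at = 0 + (3)(9.5) = 28.5 m/s
Δx = v₀t + ½at² = 0·9.5 + 0.5·3·9.5² = 135 m

Phase 2 (decelerating): v₀ = 28.5 m/s, a = -1.2 m/s².
v² = v₀² + 2aΔx = 28.5² + 2·-1.2·86 = 606 → v = 24.6 m/s
t = (v − v₀)/a = (24.6 − 28.5)/-1.2 = 3.24 s

Phase 3 (accelerating): v₀ = 24.6 m/s, a = 2.6 m/s².
v = v₀ + at → t = (31.5 − 24.6) / 2.6 = 2.65 s
v² = v₀² + 2aΔx → Δx = (31.5² − 24.6²)/(2·2.6) = 74.3 m

Phase 4 (accelerating): v₀ = 31.5 m/s, a = 2.9 m/s².
v = v₀ + at = 31.5 + (2.9)(11) = 63.4 m/s
Δx = v₀t + ½at² = 31.5·11 + 0.5·2.9·11² = 522 m
Total time = 9.50 + 3.24 + 2.65 + 11.0 = 26.4 s

26.4 s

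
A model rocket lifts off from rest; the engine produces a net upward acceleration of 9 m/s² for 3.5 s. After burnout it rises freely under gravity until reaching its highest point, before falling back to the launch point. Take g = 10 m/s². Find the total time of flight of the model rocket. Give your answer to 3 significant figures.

Phase 1 (powered ascent): v₀ = 0 m/s, a = 9 m/s².
v = v₀ + at = 0 + (9)(3.5) = 31.5 m/s
Δx = v₀t + ½at² = 0·3.5 + 0.5·9·3.5² = 55.1 m

Phase 2 (coasting upward): v₀ = 31.5 m/s, a = -10 m/s².
v = v₀ + at → t = (0 − 31.5) / -10 = 3.15 s
v² = v₀² + 2aΔx → Δx = (0² − 31.5²)/(2·-10) = 49.6 m

Phase 3 (free fall): v₀ = 0 m/s, a = -10 m/s².
Falls 105 m from rest: t = √(2·105/10) = 4.58 s; v = g·t = 45.8 m/s.
Total time = 3.50 + 3.15 + 4.58 = 11.2 s

11.2 s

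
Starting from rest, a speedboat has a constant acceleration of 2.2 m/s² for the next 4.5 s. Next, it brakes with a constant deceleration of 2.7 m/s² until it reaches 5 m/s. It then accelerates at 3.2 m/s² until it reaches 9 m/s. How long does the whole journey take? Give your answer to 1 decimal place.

7.6 s

Phase 1 (accelerating): v₀ = 0 m/s, a = 2.2 m/s².
v = v₀ + at = 0 + (2.2)(4.5) = 9.90 m/s
Δx = v₀t + ½at² = 0·4.5 + 0.5·2.2·4.5² = 22.3 m

Phase 2 (decelerating): v₀ = 9.90 m/s, a = -2.7 m/s².
v = v₀ + at → t = (5 − 9.90) / -2.7 = 1.81 s
v² = v₀² + 2aΔx → Δx = (5² − 9.90²)/(2·-2.7) = 13.5 m

Phase 3 (accelerating): v₀ = 5.00 m/s, a = 3.2 m/s².
v = v₀ + at → t = (9 − 5.00) / 3.2 = 1.25 s
v² = v₀² + 2aΔx → Δx = (9² − 5.00²)/(2·3.2) = 8.75 m
Total time = 4.50 + 1.81 + 1.25 = 7.56 s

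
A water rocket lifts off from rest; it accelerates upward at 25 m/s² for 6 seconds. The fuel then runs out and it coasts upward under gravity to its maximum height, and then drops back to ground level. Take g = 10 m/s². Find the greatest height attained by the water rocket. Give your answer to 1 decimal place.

Phase 1 (powered ascent): v₀ = 0 m/s, a = 25 m/s².
v = v₀ + at = 0 + (25)(6) = 150 m/s
Δx = v₀t + ½at² = 0·6 + 0.5·25·6² = 450 m

Phase 2 (coasting upward): v₀ = 150 m/s, a = -10 m/s².
v = v₀ + at → t = (0 − 150) / -10 = 15.0 s
v² = v₀² + 2aΔx → Δx = (0² − 150²)/(2·-10) = 1120 m
Maximum height = 450 + 1120 = 1580 m

1575.0 m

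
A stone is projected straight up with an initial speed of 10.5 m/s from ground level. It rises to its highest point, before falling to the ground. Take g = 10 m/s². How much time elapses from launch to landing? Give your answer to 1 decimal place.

Phase 1 (rising): v₀ = 10.5 m/s, a = -10 m/s².
v = v₀ + at → t = (0 − 10.5) / -10 = 1.05 s
v² = v₀² + 2aΔx → Δx = (0² − 10.5²)/(2·-10) = 5.51 m

Phase 2 (falling): v₀ = 0 m/s, a = -10 m/s².
Falls 5.51 m from rest: t = √(2·5.51/10) = 1.05 s; v = g·t = 10.5 m/s.
Total time = 1.05 + 1.05 = 2.10 s

2.1 s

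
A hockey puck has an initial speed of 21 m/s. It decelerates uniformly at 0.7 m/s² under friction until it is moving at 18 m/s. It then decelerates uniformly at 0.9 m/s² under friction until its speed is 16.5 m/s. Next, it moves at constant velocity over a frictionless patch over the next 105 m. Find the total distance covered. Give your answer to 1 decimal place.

Phase 1 (decelerating): v₀ = 21.0 m/s, a = -0.7 m/s².
v = v₀ + at → t = (18 − 21.0) / -0.7 = 4.29 s
v² = v₀² + 2aΔx → Δx = (18² − 21.0²)/(2·-0.7) = 83.6 m

Phase 2 (decelerating): v₀ = 18.0 m/s, a = -0.9 m/s².
v = v₀ + at → t = (16.5 − 18.0) / -0.9 = 1.67 s
v² = v₀² + 2aΔx → Δx = (16.5² − 18.0²)/(2·-0.9) = 28.8 m

Phase 3 (constant speed): v₀ = 16.5 m/s, a = 0 m/s².
Constant speed: t = d/v = 105/16.5 = 6.36 s
Total distance = 83.6 + 28.8 + 105 = 217 m

217.3 m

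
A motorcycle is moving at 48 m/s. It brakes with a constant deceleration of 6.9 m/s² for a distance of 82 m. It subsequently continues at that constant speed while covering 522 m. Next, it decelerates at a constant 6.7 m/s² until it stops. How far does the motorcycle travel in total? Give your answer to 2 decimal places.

Phase 1 (decelerating): v₀ = 48.0 m/s, a = -6.9 m/s².
v² = v₀² + 2aΔx = 48.0² + 2·-6.9·82 = 1170 → v = 34.2 m/s
t = (v − v₀)/a = (34.2 − 48.0)/-6.9 = 1.99 s

Phase 2 (constant speed): v₀ = 34.2 m/s, a = 0 m/s².
Constant speed: t = d/v = 522/34.2 = 15.2 s

Phase 3 (decelerating): v₀ = 34.2 m/s, a = -6.7 m/s².
v = v₀ + at → t = (0 − 34.2) / -6.7 = 5.11 s
v² = v₀² + 2aΔx → Δx = (0² − 34.2²)/(2·-6.7) = 87.5 m
Total distance = 82.0 + 522 + 87.5 = 691 m

691.49 m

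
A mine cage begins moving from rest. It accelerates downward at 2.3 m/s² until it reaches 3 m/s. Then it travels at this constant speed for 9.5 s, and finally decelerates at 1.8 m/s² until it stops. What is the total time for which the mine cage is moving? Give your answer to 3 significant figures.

Phase 1 (accelerating): v₀ = 0 m/s, a = 2.3 m/s².
v = v₀ + at → t = (3 − 0) / 2.3 = 1.30 s
v² = v₀² + 2aΔx → Δx = (3² − 0²)/(2·2.3) = 1.96 m

Phase 2 (constant speed): v₀ = 3.00 m/s, a = 0 m/s².
v = v₀ + at = 3.00 + (0)(9.5) = 3.00 m/s
Δx = v₀t + ½at² = 3.00·9.5 + 0.5·0·9.5² = 28.5 m

Phase 3 (decelerating): v₀ = 3.00 m/s, a = -1.8 m/s².
v = v₀ + at → t = (0 − 3.00) / -1.8 = 1.67 s
v² = v₀² + 2aΔx → Δx = (0² − 3.00²)/(2·-1.8) = 2.50 m
Total time = 1.30 + 9.50 + 1.67 = 12.5 s

12.5 s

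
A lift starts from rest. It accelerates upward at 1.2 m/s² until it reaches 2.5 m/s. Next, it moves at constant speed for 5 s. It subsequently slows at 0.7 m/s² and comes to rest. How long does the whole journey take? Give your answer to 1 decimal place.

Phase 1 (accelerating): v₀ = 0 m/s, a = 1.2 m/s².
v = v₀ + at → t = (2.5 − 0) / 1.2 = 2.08 s
v² = v₀² + 2aΔx → Δx = (2.5² − 0²)/(2·1.2) = 2.60 m

Phase 2 (constant speed): v₀ = 2.50 m/s, a = 0 m/s².
v = v₀ + at = 2.50 + (0)(5) = 2.50 m/s
Δx = v₀t + ½at² = 2.50·5 + 0.5·0·5² = 12.5 m

Phase 3 (decelerating): v₀ = 2.50 m/s, a = -0.7 m/s².
v = v₀ + at → t = (0 − 2.50) / -0.7 = 3.57 s
v² = v₀² + 2aΔx → Δx = (0² − 2.50²)/(2·-0.7) = 4.46 m
Total time = 2.08 + 5.00 + 3.57 = 10.7 s

10.7 s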